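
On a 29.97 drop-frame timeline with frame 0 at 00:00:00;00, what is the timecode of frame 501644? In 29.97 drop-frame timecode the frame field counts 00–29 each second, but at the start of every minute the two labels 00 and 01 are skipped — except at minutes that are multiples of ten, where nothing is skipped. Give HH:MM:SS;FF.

Each 10-minute DF block holds 10 × 60 × 30 − 9 × 2 = 17982 frames. 501644 ÷ 17982 → 27 full blocks, remainder 16130.
Within the partial block the first minute is 1800 frames and each further minute 1798, so 8 further minute boundaries passed. Total skipped labels = 18 × 27 + 2 × 8 = 502.
Non-drop label index = 501644 + 502 = 502146; at 30 labels/s that is 04:38:58:06, i.e. DF 04:38:58;06.

04:38:58;06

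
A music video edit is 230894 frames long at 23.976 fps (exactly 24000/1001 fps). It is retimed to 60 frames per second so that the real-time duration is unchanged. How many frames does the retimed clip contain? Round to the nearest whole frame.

Frames at target rate = 230894 × (60) / (24000/1001) = 115562447/200 ≈ 577812.235.
Nearest whole frame: 577812.

577812 frames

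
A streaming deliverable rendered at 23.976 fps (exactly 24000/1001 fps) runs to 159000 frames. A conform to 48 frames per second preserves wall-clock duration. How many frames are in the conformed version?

Target frames = source frames × (target rate / source rate) = 159000 × (48)/(24000/1001) = 159000 × 1001/500 = 318318.

318318 frames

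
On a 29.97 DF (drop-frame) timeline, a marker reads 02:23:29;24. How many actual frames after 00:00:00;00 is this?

Complete 10-minute blocks: 14, each 17982 frames → 251748.
Remaining 3 whole minutes in the current block: 1800 + 2 × 1798 = 5396 frames.
Within the current minute: 29 × 30 + 24 − 2 = 892 (labels ;00/;01 skipped at this minute). Total = 251748 + 5396 + 892 = 258036.

258036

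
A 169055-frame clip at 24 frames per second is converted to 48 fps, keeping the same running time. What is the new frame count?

338110 frames

Target frames = source frames × (target rate / source rate) = 169055 × (48)/(24) = 169055 × 2 = 338110.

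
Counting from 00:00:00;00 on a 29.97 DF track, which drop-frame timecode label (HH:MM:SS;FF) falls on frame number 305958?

02:50:08;24

Ten DF minutes hold 17982 frames, so frame 305958 lies in block 17 (frames 305694–323675) with 264 frames into that block.
The block's first minute is 1800 frames and the rest 1798 each; 264 frames reaches minute 0, so 17 × 18 + 0 × 2 = 306 labels have been skipped so far.
Adding those back, label number 305958 + 306 = 306264 at 30 labels/s is 10208 s + 24 f = 2 h 50 min 8 s frame 24, i.e. 02:50:08;24.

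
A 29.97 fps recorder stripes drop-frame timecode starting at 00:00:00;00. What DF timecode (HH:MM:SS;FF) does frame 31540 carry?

Ten DF minutes hold 17982 frames, so frame 31540 lies in block 1 (frames 17982–35963) with 13558 frames into that block.
The block's first minute is 1800 frames and the rest 1798 each; 13558 frames reaches minute 7, so 1 × 18 + 7 × 2 = 32 labels have been skipped so far.
Adding those back, label number 31540 + 32 = 31572 at 30 labels/s is 1052 s + 12 f = 0 h 17 min 32 s frame 12, i.e. 00:17:32;12.

00:17:32;12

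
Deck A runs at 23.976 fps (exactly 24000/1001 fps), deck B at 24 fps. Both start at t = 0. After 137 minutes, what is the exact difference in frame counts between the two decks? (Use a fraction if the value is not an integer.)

197280/1001 frames

137 min = 8220 s.
A emits 24000/1001 × 8220 = 197280000/1001 frames; B emits 24 × 8220 = 197280.
Difference = 197280/1001 frames (≈ 197.0829); B is ahead of A.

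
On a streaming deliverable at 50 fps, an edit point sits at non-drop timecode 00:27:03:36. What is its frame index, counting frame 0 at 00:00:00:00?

81186

Total seconds to the label: (0 × 3600 + 27 × 60 + 3) = 1623.
Frame index = 1623 × 50 + 36 = 81186.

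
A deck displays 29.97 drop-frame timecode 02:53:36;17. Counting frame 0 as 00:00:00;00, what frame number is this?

As if non-drop at 30 labels/s: (2 × 3600 + 53 × 60 + 36) × 30 + 17 = 312497.
Minute boundaries passed: 173; those not divisible by 10: 173 − 17 = 156; dropped labels = 2 × 156 = 312.
Actual frame index = 312497 − 312 = 312185.

312185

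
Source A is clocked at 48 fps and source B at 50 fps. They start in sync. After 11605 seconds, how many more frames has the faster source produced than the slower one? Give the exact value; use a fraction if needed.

23210 frames

A emits 48 × 11605 = 557040 frames; B emits 50 × 11605 = 580250.
Difference = 23210 frames; B is ahead of A.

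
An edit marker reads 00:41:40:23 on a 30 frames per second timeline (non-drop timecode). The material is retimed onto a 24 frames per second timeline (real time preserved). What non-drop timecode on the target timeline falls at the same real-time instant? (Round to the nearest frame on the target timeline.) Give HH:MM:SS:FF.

00:41:40:18

Source frame index: (0×3600 + 41×60 + 40) × 30 + 23 = 75023.
Real time: 75023 / (30) = 75023/30 s.
Target frame: (75023/30) × (24) = 300092/5 ≈ 60018.400 → 60018.
At 24 labels/s: frame 60018 → 00:41:40:18.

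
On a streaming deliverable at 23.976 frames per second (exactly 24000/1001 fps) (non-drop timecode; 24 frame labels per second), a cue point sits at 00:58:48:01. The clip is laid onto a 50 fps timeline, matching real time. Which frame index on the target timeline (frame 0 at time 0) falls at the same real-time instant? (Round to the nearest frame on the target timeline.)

Source frame index: (0×3600 + 58×60 + 48) × 24 + 1 = 84673.
Real time: 84673 / (24000/1001) = 84757673/24000 s.
Target frame: (84757673/24000) × (50) = 84757673/480 ≈ 176578.485 → 176578.

frame 176578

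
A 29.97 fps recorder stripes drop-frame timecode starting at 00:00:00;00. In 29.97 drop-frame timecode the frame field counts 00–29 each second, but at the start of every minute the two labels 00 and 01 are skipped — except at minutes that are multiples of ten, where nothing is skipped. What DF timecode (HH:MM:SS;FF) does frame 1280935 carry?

Ten DF minutes hold 17982 frames, so frame 1280935 lies in block 71 (frames 1276722–1294703) with 4213 frames into that block.
The block's first minute is 1800 frames and the rest 1798 each; 4213 frames reaches minute 2, so 71 × 18 + 2 × 2 = 1282 labels have been skipped so far.
Adding those back, label number 1280935 + 1282 = 1282217 at 30 labels/s is 42740 s + 17 f = 11 h 52 min 20 s frame 17, i.e. 11:52:20;17.

11:52:20;17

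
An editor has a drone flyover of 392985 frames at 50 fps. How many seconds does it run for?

7859.7 seconds

Running time = 392985 / (50) = 7859.7 s.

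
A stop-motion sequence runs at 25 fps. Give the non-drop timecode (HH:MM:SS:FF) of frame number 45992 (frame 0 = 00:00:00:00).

45992 ÷ 25 = 1839 full seconds, remainder 17 frames.
1839 s = 0 h 30 min 39 s.
Timecode: 00:30:39:17.

00:30:39:17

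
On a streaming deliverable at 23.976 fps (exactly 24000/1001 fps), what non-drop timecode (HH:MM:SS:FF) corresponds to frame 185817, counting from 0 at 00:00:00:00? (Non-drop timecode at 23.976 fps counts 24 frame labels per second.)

185817 ÷ 24 = 7742 full seconds, remainder 9 frames.
7742 s = 2 h 9 min 2 s.
Timecode: 02:09:02:09.

02:09:02:09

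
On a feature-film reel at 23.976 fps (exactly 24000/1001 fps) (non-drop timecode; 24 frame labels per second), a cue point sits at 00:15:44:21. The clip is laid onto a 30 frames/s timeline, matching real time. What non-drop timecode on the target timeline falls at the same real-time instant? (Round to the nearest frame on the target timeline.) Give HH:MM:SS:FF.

Source frame index: (0×3600 + 15×60 + 44) × 24 + 21 = 22677.
Real time: 22677 / (24000/1001) = 7566559/8000 s.
Target frame: (7566559/8000) × (30) = 22699677/800 ≈ 28374.596 → 28375.
At 30 labels/s: frame 28375 → 00:15:45:25.

00:15:45:25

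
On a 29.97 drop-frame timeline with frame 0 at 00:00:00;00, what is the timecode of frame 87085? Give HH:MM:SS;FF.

Ten DF minutes hold 17982 frames, so frame 87085 lies in block 4 (frames 71928–89909) with 15157 frames into that block.
The block's first minute is 1800 frames and the rest 1798 each; 15157 frames reaches minute 8, so 4 × 18 + 8 × 2 = 88 labels have been skipped so far.
Adding those back, label number 87085 + 88 = 87173 at 30 labels/s is 2905 s + 23 f = 0 h 48 min 25 s frame 23, i.e. 00:48:25;23.

00:48:25;23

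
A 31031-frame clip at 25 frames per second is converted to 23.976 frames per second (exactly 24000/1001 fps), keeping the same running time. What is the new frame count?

Target frames = source frames × (target rate / source rate) = 31031 × (24000/1001)/(25) = 31031 × 960/1001 = 29760.

29760 frames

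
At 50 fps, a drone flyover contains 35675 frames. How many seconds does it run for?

713.5 seconds

Running time = 35675 / (50) = 713.5 s.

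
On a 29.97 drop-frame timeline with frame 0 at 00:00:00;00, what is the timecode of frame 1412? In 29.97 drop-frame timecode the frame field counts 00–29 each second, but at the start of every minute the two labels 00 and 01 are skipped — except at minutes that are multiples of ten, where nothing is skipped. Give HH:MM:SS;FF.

00:00:47;02

Each 10-minute DF block holds 10 × 60 × 30 − 9 × 2 = 17982 frames. 1412 ÷ 17982 → 0 full blocks, remainder 1412.
Within the partial block the first minute is 1800 frames and each further minute 1798, so 0 further minute boundaries passed. Total skipped labels = 18 × 0 + 2 × 0 = 0.
Non-drop label index = 1412 + 0 = 1412; at 30 labels/s that is 00:00:47:02, i.e. DF 00:00:47;02.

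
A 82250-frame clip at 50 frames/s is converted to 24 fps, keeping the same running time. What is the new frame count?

Target frames = source frames × (target rate / source rate) = 82250 × (24)/(50) = 82250 × 12/25 = 39480.

39480 frames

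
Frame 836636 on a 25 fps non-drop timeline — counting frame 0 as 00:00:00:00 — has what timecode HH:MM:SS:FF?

836636 ÷ 25 = 33465 full seconds, remainder 11 frames.
33465 s = 9 h 17 min 45 s.
Timecode: 09:17:45:11.

09:17:45:11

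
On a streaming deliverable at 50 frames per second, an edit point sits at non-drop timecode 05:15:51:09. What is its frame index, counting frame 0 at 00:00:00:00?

947559

Total seconds to the label: (5 × 3600 + 15 × 60 + 51) = 18951.
Frame index = 18951 × 50 + 9 = 947559.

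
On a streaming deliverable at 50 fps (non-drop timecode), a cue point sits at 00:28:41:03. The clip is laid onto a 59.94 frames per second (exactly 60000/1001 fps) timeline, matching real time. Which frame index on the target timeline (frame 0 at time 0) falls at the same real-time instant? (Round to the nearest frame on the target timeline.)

frame 103160

Source frame index: (0×3600 + 28×60 + 41) × 50 + 3 = 86053.
Real time: 86053 / (50) = 86053/50 s.
Target frame: (86053/50) × (60000/1001) = 9387600/91 ≈ 103160.440 → 103160.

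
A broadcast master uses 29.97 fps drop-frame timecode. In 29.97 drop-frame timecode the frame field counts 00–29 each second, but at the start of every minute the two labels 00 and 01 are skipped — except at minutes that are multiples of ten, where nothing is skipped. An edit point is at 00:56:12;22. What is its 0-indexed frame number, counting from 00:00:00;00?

As if non-drop at 30 labels/s: (0 × 3600 + 56 × 60 + 12) × 30 + 22 = 101182.
Minute boundaries passed: 56; those not divisible by 10: 56 − 5 = 51; dropped labels = 2 × 51 = 102.
Actual frame index = 101182 − 102 = 101080.

101080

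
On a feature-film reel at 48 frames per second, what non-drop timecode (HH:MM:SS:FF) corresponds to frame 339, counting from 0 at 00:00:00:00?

339 ÷ 48 = 7 full seconds, remainder 3 frames.
7 s = 0 h 0 min 7 s.
Timecode: 00:00:07:03.

00:00:07:03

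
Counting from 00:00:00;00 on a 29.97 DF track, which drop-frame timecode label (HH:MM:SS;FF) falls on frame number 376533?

Ten DF minutes hold 17982 frames, so frame 376533 lies in block 20 (frames 359640–377621) with 16893 frames into that block.
The block's first minute is 1800 frames and the rest 1798 each; 16893 frames reaches minute 9, so 20 × 18 + 9 × 2 = 378 labels have been skipped so far.
Adding those back, label number 376533 + 378 = 376911 at 30 labels/s is 12563 s + 21 f = 3 h 29 min 23 s frame 21, i.e. 03:29:23;21.

03:29:23;21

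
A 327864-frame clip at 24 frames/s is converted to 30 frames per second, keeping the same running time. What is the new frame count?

409830 frames

Target frames = source frames × (target rate / source rate) = 327864 × (30)/(24) = 327864 × 5/4 = 409830.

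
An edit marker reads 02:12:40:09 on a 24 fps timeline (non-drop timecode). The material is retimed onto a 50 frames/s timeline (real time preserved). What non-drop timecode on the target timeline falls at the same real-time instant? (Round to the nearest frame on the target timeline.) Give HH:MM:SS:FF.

Source frame index: (2×3600 + 12×60 + 40) × 24 + 9 = 191049.
Real time: 191049 / (24) = 63683/8 s.
Target frame: (63683/8) × (50) = 1592075/4 ≈ 398018.750 → 398019.
At 50 labels/s: frame 398019 → 02:12:40:19.

02:12:40:19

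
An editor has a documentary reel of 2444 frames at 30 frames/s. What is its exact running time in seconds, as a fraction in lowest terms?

1222/15 seconds

Running time = 2444 ÷ (30) = 2444 × 1/30 = 1222/15 s.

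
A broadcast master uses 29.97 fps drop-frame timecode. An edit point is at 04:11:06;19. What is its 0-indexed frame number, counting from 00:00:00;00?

As if non-drop at 30 labels/s: (4 × 3600 + 11 × 60 + 6) × 30 + 19 = 451999.
Minute boundaries passed: 251; those not divisible by 10: 251 − 25 = 226; dropped labels = 2 × 226 = 452.
Actual frame index = 451999 − 452 = 451547.

451547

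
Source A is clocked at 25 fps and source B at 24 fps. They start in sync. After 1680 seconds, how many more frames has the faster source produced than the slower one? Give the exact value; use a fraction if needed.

1680 frames

A emits 25 × 1680 = 42000 frames; B emits 24 × 1680 = 40320.
Difference = 1680 frames; B is behind A.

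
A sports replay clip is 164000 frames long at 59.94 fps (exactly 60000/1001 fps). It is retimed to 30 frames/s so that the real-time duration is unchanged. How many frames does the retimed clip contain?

Target frames = source frames × (target rate / source rate) = 164000 × (30)/(60000/1001) = 164000 × 1001/2000 = 82082.

82082 frames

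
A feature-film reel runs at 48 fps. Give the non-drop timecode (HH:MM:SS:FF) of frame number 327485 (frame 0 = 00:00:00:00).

01:53:42:29

327485 ÷ 48 = 6822 full seconds, remainder 29 frames.
6822 s = 1 h 53 min 42 s.
Timecode: 01:53:42:29.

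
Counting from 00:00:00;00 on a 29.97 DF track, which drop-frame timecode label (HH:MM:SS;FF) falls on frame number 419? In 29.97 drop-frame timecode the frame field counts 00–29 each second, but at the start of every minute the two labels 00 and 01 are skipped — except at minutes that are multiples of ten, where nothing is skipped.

00:00:13;29

Ten DF minutes hold 17982 frames, so frame 419 lies in block 0 (frames 0–17981) with 419 frames into that block.
The block's first minute is 1800 frames and the rest 1798 each; 419 frames reaches minute 0, so 0 × 18 + 0 × 2 = 0 labels have been skipped so far.
Adding those back, label number 419 + 0 = 419 at 30 labels/s is 13 s + 29 f = 0 h 0 min 13 s frame 29, i.e. 00:00:13;29.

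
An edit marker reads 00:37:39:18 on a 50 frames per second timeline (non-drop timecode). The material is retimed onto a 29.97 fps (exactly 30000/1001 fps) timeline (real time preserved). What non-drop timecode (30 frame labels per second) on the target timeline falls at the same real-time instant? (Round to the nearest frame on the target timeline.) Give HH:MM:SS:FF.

00:37:37:03

Source frame index: (0×3600 + 37×60 + 39) × 50 + 18 = 112968.
Real time: 112968 / (50) = 56484/25 s.
Target frame: (56484/25) × (30000/1001) = 67780800/1001 ≈ 67713.087 → 67713.
At 30 labels/s: frame 67713 → 00:37:37:03.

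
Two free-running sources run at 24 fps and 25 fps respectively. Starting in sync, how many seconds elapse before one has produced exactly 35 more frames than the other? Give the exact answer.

The gap grows by |25 − 24| = 1 frame per second.
Time for a 35-frame gap: 35 ÷ (1) = 35 s.

35 seconds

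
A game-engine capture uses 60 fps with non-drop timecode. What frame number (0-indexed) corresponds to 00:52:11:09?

frame 187869

Total seconds to the label: (0 × 3600 + 52 × 60 + 11) = 3131.
Frame index = 3131 × 60 + 9 = 187869.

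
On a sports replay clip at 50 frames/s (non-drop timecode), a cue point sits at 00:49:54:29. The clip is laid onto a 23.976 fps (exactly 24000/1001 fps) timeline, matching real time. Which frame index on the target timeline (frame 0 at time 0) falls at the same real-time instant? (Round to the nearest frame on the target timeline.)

frame 71798

Source frame index: (0×3600 + 49×60 + 54) × 50 + 29 = 149729.
Real time: 149729 / (50) = 149729/50 s.
Target frame: (149729/50) × (24000/1001) = 71869920/1001 ≈ 71798.122 → 71798.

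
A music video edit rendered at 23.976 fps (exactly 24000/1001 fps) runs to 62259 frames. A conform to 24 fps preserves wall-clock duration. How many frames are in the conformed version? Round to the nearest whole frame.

Frames at target rate = 62259 × (24) / (24000/1001) = 62321259/1000 ≈ 62321.259.
Nearest whole frame: 62321.

62321 frames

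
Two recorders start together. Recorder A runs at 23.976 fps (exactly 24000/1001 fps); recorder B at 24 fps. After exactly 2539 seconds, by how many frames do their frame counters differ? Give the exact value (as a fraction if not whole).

A emits 24000/1001 × 2539 = 60936000/1001 frames; B emits 24 × 2539 = 60936.
Difference = 60936/1001 frames (≈ 60.8751); B is ahead of A.

60936/1001 frames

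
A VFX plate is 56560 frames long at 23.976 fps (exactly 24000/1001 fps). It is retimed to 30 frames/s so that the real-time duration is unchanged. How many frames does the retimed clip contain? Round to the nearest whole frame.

Frames at target rate = 56560 × (30) / (24000/1001) = 707707/10 ≈ 70770.700.
Nearest whole frame: 70771.

70771 frames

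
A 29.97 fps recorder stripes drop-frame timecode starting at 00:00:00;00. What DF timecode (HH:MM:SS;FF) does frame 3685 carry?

Each 10-minute DF block holds 10 × 60 × 30 − 9 × 2 = 17982 frames. 3685 ÷ 17982 → 0 full blocks, remainder 3685.
Within the partial block the first minute is 1800 frames and each further minute 1798, so 2 further minute boundaries passed. Total skipped labels = 18 × 0 + 2 × 2 = 4.
Non-drop label index = 3685 + 4 = 3689; at 30 labels/s that is 00:02:02:29, i.e. DF 00:02:02;29.

00:02:02;29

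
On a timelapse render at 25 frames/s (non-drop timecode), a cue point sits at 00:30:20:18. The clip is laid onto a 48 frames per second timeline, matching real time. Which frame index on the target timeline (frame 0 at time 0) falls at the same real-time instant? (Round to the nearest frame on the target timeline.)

frame 87395

Source frame index: (0×3600 + 30×60 + 20) × 25 + 18 = 45518.
Real time: 45518 / (25) = 45518/25 s.
Target frame: (45518/25) × (48) = 2184864/25 ≈ 87394.560 → 87395.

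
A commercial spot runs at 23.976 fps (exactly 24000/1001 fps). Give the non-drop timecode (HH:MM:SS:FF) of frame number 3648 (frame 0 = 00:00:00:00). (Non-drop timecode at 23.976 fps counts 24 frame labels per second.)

3648 ÷ 24 = 152 full seconds, remainder 0 frames.
152 s = 0 h 2 min 32 s.
Timecode: 00:02:32:00.

00:02:32:00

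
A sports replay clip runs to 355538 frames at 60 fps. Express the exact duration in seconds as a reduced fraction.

177769/30 seconds

Running time = 355538 ÷ (60) = 355538 × 1/60 = 177769/30 s.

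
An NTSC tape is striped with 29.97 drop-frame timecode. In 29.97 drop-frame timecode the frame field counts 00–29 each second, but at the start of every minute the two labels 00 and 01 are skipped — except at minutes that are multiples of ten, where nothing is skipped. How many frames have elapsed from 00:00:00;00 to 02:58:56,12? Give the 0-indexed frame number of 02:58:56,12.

As if non-drop at 30 labels/s: (2 × 3600 + 58 × 60 + 56) × 30 + 12 = 322092.
Minute boundaries passed: 178; those not divisible by 10: 178 − 17 = 161; dropped labels = 2 × 161 = 322.
Actual frame index = 322092 − 322 = 321770.

321770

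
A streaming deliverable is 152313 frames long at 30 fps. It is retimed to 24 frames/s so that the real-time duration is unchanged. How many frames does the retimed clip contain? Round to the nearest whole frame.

121850 frames

Frames at target rate = 152313 × (24) / (30) = 609252/5 ≈ 121850.400.
Nearest whole frame: 121850.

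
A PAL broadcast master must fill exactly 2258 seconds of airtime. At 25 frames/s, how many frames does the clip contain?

56450 frames

Frames = 2258 × 25 = 56450.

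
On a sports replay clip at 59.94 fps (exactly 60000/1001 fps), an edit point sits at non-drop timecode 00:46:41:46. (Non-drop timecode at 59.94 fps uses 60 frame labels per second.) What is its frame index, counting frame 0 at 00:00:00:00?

Total seconds to the label: (0 × 3600 + 46 × 60 + 41) = 2801.
Frame index = 2801 × 60 + 46 = 168106.

frame 168106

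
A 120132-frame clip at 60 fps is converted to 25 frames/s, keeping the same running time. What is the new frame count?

50055 frames

Target frames = source frames × (target rate / source rate) = 120132 × (25)/(60) = 120132 × 5/12 = 50055.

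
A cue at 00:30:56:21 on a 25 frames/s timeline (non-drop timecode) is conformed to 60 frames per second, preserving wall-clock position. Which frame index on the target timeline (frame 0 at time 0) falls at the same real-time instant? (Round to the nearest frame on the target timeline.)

Source frame index: (0×3600 + 30×60 + 56) × 25 + 21 = 46421.
Real time: 46421 / (25) = 46421/25 s.
Target frame: (46421/25) × (60) = 557052/5 ≈ 111410.400 → 111410.

frame 111410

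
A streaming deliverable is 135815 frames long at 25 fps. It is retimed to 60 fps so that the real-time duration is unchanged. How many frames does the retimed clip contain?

Target frames = source frames × (target rate / source rate) = 135815 × (60)/(25) = 135815 × 12/5 = 325956.

325956 frames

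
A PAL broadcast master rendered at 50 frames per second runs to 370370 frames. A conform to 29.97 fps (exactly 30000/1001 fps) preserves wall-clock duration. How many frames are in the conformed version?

Target frames = source frames × (target rate / source rate) = 370370 × (30000/1001)/(50) = 370370 × 600/1001 = 222000.

222000 frames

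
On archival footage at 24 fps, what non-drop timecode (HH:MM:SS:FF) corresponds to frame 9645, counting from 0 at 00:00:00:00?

9645 ÷ 24 = 401 full seconds, remainder 21 frames.
401 s = 0 h 6 min 41 s.
Timecode: 00:06:41:21.

00:06:41:21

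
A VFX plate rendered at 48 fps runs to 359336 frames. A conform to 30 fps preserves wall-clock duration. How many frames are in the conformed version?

224585 frames

Target frames = source frames × (target rate / source rate) = 359336 × (30)/(48) = 359336 × 5/8 = 224585.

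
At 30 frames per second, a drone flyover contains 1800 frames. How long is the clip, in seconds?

60 seconds

Running time = 1800 / (30) = 60 s.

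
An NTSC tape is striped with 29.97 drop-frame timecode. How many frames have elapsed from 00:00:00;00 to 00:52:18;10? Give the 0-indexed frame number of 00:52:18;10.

As if non-drop at 30 labels/s: (0 × 3600 + 52 × 60 + 18) × 30 + 10 = 94150.
Minute boundaries passed: 52; those not divisible by 10: 52 − 5 = 47; dropped labels = 2 × 47 = 94.
Actual frame index = 94150 − 94 = 94056.

94056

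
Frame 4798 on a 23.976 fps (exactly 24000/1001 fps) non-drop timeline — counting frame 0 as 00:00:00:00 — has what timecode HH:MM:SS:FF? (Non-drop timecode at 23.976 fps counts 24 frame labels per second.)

00:03:19:22

4798 ÷ 24 = 199 full seconds, remainder 22 frames.
199 s = 0 h 3 min 19 s.
Timecode: 00:03:19:22.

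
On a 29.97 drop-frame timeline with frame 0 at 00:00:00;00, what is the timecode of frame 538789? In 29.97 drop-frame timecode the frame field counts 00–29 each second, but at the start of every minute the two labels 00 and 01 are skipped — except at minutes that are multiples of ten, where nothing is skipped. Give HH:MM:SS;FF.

04:59:37;19

Ten DF minutes hold 17982 frames, so frame 538789 lies in block 29 (frames 521478–539459) with 17311 frames into that block.
The block's first minute is 1800 frames and the rest 1798 each; 17311 frames reaches minute 9, so 29 × 18 + 9 × 2 = 540 labels have been skipped so far.
Adding those back, label number 538789 + 540 = 539329 at 30 labels/s is 17977 s + 19 f = 4 h 59 min 37 s frame 19, i.e. 04:59:37;19.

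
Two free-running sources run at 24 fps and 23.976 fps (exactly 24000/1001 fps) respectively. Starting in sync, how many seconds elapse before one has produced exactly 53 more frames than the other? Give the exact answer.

The gap grows by |24000/1001 − 24| = 24/1001 frames per second.
Time for a 53-frame gap: 53 ÷ (24/1001) = 53053/24 s.

53053/24 seconds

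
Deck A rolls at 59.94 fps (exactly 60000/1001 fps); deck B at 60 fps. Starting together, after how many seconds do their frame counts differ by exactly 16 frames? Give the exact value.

4004/15 seconds

The gap grows by |60 − 60000/1001| = 60/1001 frames per second.
Time for a 16-frame gap: 16 ÷ (60/1001) = 4004/15 s.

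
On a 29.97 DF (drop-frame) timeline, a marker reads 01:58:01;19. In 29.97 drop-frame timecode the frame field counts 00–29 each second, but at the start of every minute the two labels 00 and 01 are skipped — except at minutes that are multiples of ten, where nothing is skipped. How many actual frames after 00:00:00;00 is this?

212235

Complete 10-minute blocks: 11, each 17982 frames → 197802.
Remaining 8 whole minutes in the current block: 1800 + 7 × 1798 = 14386 frames.
Within the current minute: 1 × 30 + 19 − 2 = 47 (labels ;00/;01 skipped at this minute). Total = 197802 + 14386 + 47 = 212235.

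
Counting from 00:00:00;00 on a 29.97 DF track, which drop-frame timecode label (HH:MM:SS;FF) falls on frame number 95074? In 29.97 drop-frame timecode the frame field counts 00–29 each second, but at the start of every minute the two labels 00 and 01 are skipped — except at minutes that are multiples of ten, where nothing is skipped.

Each 10-minute DF block holds 10 × 60 × 30 − 9 × 2 = 17982 frames. 95074 ÷ 17982 → 5 full blocks, remainder 5164.
Within the partial block the first minute is 1800 frames and each further minute 1798, so 2 further minute boundaries passed. Total skipped labels = 18 × 5 + 2 × 2 = 94.
Non-drop label index = 95074 + 94 = 95168; at 30 labels/s that is 00:52:52:08, i.e. DF 00:52:52;08.

00:52:52;08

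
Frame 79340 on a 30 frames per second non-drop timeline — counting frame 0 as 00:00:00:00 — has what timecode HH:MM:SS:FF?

79340 ÷ 30 = 2644 full seconds, remainder 20 frames.
2644 s = 0 h 44 min 4 s.
Timecode: 00:44:04:20.

00:44:04:20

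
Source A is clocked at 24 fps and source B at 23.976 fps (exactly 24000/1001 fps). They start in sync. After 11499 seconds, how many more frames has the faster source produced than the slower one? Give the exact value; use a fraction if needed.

A emits 24 × 11499 = 275976 frames; B emits 24000/1001 × 11499 = 275976000/1001.
Difference = 275976/1001 frames (≈ 275.7003); B is behind A.

275976/1001 frames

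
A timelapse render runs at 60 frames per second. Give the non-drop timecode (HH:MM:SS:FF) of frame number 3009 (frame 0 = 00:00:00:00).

3009 ÷ 60 = 50 full seconds, remainder 9 frames.
50 s = 0 h 0 min 50 s.
Timecode: 00:00:50:09.

00:00:50:09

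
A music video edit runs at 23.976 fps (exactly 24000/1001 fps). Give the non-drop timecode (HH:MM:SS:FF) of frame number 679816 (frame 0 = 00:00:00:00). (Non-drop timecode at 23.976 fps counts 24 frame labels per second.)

07:52:05:16

679816 ÷ 24 = 28325 full seconds, remainder 16 frames.
28325 s = 7 h 52 min 5 s.
Timecode: 07:52:05:16.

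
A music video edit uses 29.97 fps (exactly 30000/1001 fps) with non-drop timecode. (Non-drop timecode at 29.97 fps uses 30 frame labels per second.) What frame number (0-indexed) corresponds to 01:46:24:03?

frame 191523

Total seconds to the label: (1 × 3600 + 46 × 60 + 24) = 6384.
Frame index = 6384 × 30 + 3 = 191523.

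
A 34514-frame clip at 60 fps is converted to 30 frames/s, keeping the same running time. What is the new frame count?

17257 frames

Target frames = source frames × (target rate / source rate) = 34514 × (30)/(60) = 34514 × 1/2 = 17257.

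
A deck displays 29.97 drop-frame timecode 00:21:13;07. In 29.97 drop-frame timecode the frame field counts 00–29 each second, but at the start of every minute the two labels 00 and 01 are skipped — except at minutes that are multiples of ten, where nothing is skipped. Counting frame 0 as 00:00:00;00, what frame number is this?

38159

As if non-drop at 30 labels/s: (0 × 3600 + 21 × 60 + 13) × 30 + 7 = 38197.
Minute boundaries passed: 21; those not divisible by 10: 21 − 2 = 19; dropped labels = 2 × 19 = 38.
Actual frame index = 38197 − 38 = 38159.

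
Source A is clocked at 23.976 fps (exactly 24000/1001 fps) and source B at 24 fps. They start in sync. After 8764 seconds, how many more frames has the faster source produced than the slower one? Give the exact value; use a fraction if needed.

30048/143 frames

A emits 24000/1001 × 8764 = 30048000/143 frames; B emits 24 × 8764 = 210336.
Difference = 30048/143 frames (≈ 210.1259); B is ahead of A.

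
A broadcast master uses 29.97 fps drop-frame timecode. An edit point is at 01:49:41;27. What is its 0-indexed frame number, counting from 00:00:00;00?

Complete 10-minute blocks: 10, each 17982 frames → 179820.
Remaining 9 whole minutes in the current block: 1800 + 8 × 1798 = 16184 frames.
Within the current minute: 41 × 30 + 27 − 2 = 1255 (labels ;00/;01 skipped at this minute). Total = 179820 + 16184 + 1255 = 197259.

197259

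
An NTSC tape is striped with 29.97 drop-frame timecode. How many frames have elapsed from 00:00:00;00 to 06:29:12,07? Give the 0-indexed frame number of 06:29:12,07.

As if non-drop at 30 labels/s: (6 × 3600 + 29 × 60 + 12) × 30 + 7 = 700567.
Minute boundaries passed: 389; those not divisible by 10: 389 − 38 = 351; dropped labels = 2 × 351 = 702.
Actual frame index = 700567 − 702 = 699865.

699865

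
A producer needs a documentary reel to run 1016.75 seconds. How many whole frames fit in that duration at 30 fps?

Frames = 1016.75 × 30 = 61005/2 ≈ 30502.5000.
Complete frames: 30502.

30502 frames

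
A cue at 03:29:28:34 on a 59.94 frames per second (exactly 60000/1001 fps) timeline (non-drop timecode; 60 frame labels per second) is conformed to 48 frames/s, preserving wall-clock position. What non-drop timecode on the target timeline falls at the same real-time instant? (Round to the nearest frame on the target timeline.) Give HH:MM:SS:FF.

03:29:41:06

Source frame index: (3×3600 + 29×60 + 28) × 60 + 34 = 754114.
Real time: 754114 / (60000/1001) = 377434057/30000 s.
Target frame: (377434057/30000) × (48) = 377434057/625 ≈ 603894.491 → 603894.
At 48 labels/s: frame 603894 → 03:29:41:06.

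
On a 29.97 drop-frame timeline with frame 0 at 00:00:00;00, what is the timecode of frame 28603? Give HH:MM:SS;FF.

00:15:54;11

Ten DF minutes hold 17982 frames, so frame 28603 lies in block 1 (frames 17982–35963) with 10621 frames into that block.
The block's first minute is 1800 frames and the rest 1798 each; 10621 frames reaches minute 5, so 1 × 18 + 5 × 2 = 28 labels have been skipped so far.
Adding those back, label number 28603 + 28 = 28631 at 30 labels/s is 954 s + 11 f = 0 h 15 min 54 s frame 11, i.e. 00:15:54;11.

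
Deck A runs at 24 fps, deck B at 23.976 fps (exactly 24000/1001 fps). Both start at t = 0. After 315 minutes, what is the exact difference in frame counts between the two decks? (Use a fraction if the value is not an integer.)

315 min = 18900 s.
A emits 24 × 18900 = 453600 frames; B emits 24000/1001 × 18900 = 64800000/143.
Difference = 64800/143 frames (≈ 453.1469); B is behind A.

64800/143 frames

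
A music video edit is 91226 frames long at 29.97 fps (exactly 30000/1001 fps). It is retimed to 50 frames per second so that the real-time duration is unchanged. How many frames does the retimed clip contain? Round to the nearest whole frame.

Frames at target rate = 91226 × (50) / (30000/1001) = 45658613/300 ≈ 152195.377.
Nearest whole frame: 152195.

152195 frames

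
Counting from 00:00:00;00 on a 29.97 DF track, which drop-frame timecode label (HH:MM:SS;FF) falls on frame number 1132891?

10:30:00;25

Each 10-minute DF block holds 10 × 60 × 30 − 9 × 2 = 17982 frames. 1132891 ÷ 17982 → 63 full blocks, remainder 25.
Within the partial block the first minute is 1800 frames and each further minute 1798, so 0 further minute boundaries passed. Total skipped labels = 18 × 63 + 2 × 0 = 1134.
Non-drop label index = 1132891 + 1134 = 1134025; at 30 labels/s that is 10:30:00:25, i.e. DF 10:30:00;25.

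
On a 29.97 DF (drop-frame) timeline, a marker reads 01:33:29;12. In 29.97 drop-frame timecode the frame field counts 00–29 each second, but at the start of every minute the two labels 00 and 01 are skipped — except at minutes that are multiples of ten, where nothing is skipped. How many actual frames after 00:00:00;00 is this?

168114

As if non-drop at 30 labels/s: (1 × 3600 + 33 × 60 + 29) × 30 + 12 = 168282.
Minute boundaries passed: 93; those not divisible by 10: 93 − 9 = 84; dropped labels = 2 × 84 = 168.
Actual frame index = 168282 − 168 = 168114.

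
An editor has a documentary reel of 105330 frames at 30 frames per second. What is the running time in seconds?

Running time = 105330 / (30) = 3511 s.

3511 seconds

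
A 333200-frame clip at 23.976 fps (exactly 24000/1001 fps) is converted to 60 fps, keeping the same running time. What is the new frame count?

Target frames = source frames × (target rate / source rate) = 333200 × (60)/(24000/1001) = 333200 × 1001/400 = 833833.

833833 frames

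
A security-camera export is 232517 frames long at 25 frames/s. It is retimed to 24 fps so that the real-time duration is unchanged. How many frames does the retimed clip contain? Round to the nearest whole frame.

Frames at target rate = 232517 × (24) / (25) = 5580408/25 ≈ 223216.320.
Nearest whole frame: 223216.

223216 frames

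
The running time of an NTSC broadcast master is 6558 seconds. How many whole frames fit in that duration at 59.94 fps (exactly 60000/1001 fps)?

393086 frames

Frames = 6558 × 60000/1001 = 393480000/1001 ≈ 393086.9131.
Complete frames: 393086.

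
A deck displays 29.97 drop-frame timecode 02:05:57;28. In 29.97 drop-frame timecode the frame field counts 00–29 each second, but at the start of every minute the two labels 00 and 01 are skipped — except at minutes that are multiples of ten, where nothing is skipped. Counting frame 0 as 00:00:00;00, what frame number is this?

226512

As if non-drop at 30 labels/s: (2 × 3600 + 5 × 60 + 57) × 30 + 28 = 226738.
Minute boundaries passed: 125; those not divisible by 10: 125 − 12 = 113; dropped labels = 2 × 113 = 226.
Actual frame index = 226738 − 226 = 226512.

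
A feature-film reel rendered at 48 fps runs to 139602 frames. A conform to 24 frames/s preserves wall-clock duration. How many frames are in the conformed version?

69801 frames

Target frames = source frames × (target rate / source rate) = 139602 × (24)/(48) = 139602 × 1/2 = 69801.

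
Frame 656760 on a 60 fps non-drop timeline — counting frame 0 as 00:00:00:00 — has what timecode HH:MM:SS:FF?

656760 ÷ 60 = 10946 full seconds, remainder 0 frames.
10946 s = 3 h 2 min 26 s.
Timecode: 03:02:26:00.

03:02:26:00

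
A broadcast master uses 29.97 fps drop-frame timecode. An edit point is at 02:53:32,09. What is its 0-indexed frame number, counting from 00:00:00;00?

Complete 10-minute blocks: 17, each 17982 frames → 305694.
Remaining 3 whole minutes in the current block: 1800 + 2 × 1798 = 5396 frames.
Within the current minute: 32 × 30 + 9 − 2 = 967 (labels ;00/;01 skipped at this minute). Total = 305694 + 5396 + 967 = 312057.

312057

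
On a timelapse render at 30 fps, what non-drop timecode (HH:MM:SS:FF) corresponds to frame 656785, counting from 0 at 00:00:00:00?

656785 ÷ 30 = 21892 full seconds, remainder 25 frames.
21892 s = 6 h 4 min 52 s.
Timecode: 06:04:52:25.

06:04:52:25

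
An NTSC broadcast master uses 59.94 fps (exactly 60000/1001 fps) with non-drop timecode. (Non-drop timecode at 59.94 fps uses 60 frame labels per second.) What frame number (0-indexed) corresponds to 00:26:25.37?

95137

Total seconds to the label: (0 × 3600 + 26 × 60 + 25) = 1585.
Frame index = 1585 × 60 + 37 = 95137.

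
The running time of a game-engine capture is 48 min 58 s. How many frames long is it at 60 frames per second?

176280 frames

48 min 58 s = 2938 s.
Frames = 2938 × 60 = 176280.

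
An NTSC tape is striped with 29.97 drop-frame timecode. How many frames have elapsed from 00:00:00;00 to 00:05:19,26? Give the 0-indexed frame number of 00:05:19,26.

9586

As if non-drop at 30 labels/s: (0 × 3600 + 5 × 60 + 19) × 30 + 26 = 9596.
Minute boundaries passed: 5; those not divisible by 10: 5 − 0 = 5; dropped labels = 2 × 5 = 10.
Actual frame index = 9596 − 10 = 9586.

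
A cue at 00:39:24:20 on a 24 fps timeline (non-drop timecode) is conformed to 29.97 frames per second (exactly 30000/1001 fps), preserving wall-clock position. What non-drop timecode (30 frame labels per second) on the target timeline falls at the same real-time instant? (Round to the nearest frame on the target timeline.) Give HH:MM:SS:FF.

00:39:22:14

Source frame index: (0×3600 + 39×60 + 24) × 24 + 20 = 56756.
Real time: 56756 / (24) = 14189/6 s.
Target frame: (14189/6) × (30000/1001) = 10135000/143 ≈ 70874.126 → 70874.
At 30 labels/s: frame 70874 → 00:39:22:14.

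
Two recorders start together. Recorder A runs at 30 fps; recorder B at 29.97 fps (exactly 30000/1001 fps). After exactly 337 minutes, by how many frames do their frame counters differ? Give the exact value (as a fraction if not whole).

337 min = 20220 s.
A emits 30 × 20220 = 606600 frames; B emits 30000/1001 × 20220 = 606600000/1001.
Difference = 606600/1001 frames (≈ 605.9940); B is behind A.

606600/1001 frames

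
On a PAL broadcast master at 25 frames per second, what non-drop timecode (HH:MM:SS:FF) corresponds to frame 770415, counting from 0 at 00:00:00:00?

08:33:36:15

770415 ÷ 25 = 30816 full seconds, remainder 15 frames.
30816 s = 8 h 33 min 36 s.
Timecode: 08:33:36:15.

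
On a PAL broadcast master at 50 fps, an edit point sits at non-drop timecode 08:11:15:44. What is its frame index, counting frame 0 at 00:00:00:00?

frame 1473794

Total seconds to the label: (8 × 3600 + 11 × 60 + 15) = 29475.
Frame index = 29475 × 50 + 44 = 1473794.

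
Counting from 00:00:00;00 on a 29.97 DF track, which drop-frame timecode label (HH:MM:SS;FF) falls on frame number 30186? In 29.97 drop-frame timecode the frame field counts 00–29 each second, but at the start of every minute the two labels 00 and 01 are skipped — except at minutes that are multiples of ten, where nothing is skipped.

00:16:47;06

Each 10-minute DF block holds 10 × 60 × 30 − 9 × 2 = 17982 frames. 30186 ÷ 17982 → 1 full block, remainder 12204.
Within the partial block the first minute is 1800 frames and each further minute 1798, so 6 further minute boundaries passed. Total skipped labels = 18 × 1 + 2 × 6 = 30.
Non-drop label index = 30186 + 30 = 30216; at 30 labels/s that is 00:16:47:06, i.e. DF 00:16:47;06.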